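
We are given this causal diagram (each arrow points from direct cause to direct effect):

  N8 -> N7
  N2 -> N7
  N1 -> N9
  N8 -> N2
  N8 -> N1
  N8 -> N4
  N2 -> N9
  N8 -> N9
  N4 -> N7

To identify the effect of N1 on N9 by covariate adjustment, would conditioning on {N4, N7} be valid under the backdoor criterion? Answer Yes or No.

No

Backdoor paths from N1 to N9 (paths whose first edge points into N1):
  P1: N1 <- N8 -> N2 -> N9
  P2: N1 <- N8 -> N4 -> N7 <- N2 -> N9
  P3: N1 <- N8 -> N9
  P4: N1 <- N8 -> N7 <- N2 -> N9
Condition 1 (no descendant of N1 in the set): holds — descendants of N1 are {N9}; none are in {N4, N7}.
Condition 2 (every backdoor path blocked by {N4, N7}):
  P1: open — no interior node is in the conditioning set.
  P2: blocked at chain node N4 ∈ conditioning set.
  P3: open — no interior node is in the conditioning set.
  P4: open — collider(s) N7 are conditioned on (or have a conditioned descendant) and no non-collider on the path is in the set.
{N4, N7} does not satisfy the backdoor criterion.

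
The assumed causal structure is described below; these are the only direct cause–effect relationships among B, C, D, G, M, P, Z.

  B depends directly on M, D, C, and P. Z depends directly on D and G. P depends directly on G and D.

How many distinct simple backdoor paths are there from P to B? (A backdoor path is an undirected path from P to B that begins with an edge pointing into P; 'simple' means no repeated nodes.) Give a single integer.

2

A backdoor path from P to B is any simple undirected path whose first edge points into P (i.e. leaves P via a parent).
Parents of P: {D, G}.
Enumerating:
  P1: P <- G -> Z <- D -> B
  P2: P <- D -> B
That exhausts the simple backdoor paths. Count: 2.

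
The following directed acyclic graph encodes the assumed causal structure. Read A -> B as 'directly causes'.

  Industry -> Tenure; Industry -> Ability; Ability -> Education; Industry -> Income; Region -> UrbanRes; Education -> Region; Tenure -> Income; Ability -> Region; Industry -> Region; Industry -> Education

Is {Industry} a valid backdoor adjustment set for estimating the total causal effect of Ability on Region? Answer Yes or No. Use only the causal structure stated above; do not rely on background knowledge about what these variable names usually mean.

Backdoor paths from Ability to Region (paths whose first edge points into Ability):
  P1: Ability <- Industry -> Education -> Region
  P2: Ability <- Industry -> Region
Condition 1 (no descendant of Ability in the set): holds — descendants of Ability are {Education, Region, UrbanRes}; none are in {Industry}.
Condition 2 (every backdoor path blocked by {Industry}):
  P1: blocked at fork node Industry ∈ conditioning set.
  P2: blocked at fork node Industry ∈ conditioning set.
{Industry} satisfies the backdoor criterion.

Yes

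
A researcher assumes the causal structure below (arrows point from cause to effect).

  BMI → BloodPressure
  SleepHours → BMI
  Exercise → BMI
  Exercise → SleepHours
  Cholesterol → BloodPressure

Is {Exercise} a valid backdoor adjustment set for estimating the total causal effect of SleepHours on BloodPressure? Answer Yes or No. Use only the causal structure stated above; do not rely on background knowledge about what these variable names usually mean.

Yes

Backdoor paths from SleepHours to BloodPressure (paths whose first edge points into SleepHours):
  P1: SleepHours <- Exercise -> BMI -> BloodPressure
Condition 1 (no descendant of SleepHours in the set): holds — descendants of SleepHours are {BMI, BloodPressure}; none are in {Exercise}.
Condition 2 (every backdoor path blocked by {Exercise}):
  P1: blocked at fork node Exercise ∈ conditioning set.
{Exercise} satisfies the backdoor criterion.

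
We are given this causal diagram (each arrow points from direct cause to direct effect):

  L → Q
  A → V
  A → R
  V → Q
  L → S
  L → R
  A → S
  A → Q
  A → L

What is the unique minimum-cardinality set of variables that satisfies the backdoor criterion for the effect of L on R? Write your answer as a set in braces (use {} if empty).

{A}

Variables eligible for adjustment (non-descendants of L, excluding L and R): {A, V}.
Backdoor paths from L to R:
  P1: L <- A -> R
The empty set is not sufficient: P1 (L <- A -> R) has no collider blocking it and no conditioned non-collider, so it is open.
Try {A}:
  P1: blocked at fork node A ∈ conditioning set.
{A} contains no descendant of L and blocks every backdoor path.
No other singleton works — e.g. {V} leaves P1 open — so {A} is the unique smallest valid adjustment set.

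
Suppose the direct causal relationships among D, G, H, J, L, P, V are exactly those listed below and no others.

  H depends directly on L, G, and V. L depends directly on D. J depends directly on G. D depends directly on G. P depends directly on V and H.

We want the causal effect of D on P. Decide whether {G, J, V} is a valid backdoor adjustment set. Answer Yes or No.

Yes

Backdoor paths from D to P (paths whose first edge points into D):
  P1: D <- G -> H <- V -> P
  P2: D <- G -> H -> P
Condition 1 (no descendant of D in the set): holds — descendants of D are {H, L, P}; none are in {G, J, V}.
Condition 2 (every backdoor path blocked by {G, J, V}):
  P1: blocked at fork node G ∈ conditioning set.
  P2: blocked at fork node G ∈ conditioning set.
{G, J, V} satisfies the backdoor criterion.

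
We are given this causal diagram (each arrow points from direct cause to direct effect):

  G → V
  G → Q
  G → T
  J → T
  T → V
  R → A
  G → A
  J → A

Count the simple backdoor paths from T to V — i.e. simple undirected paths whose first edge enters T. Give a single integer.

A backdoor path from T to V is any simple undirected path whose first edge points into T (i.e. leaves T via a parent).
Parents of T: {G, J}.
Enumerating:
  P1: T <- G -> V
  P2: T <- J -> A <- G -> V
That exhausts the simple backdoor paths. Count: 2.

2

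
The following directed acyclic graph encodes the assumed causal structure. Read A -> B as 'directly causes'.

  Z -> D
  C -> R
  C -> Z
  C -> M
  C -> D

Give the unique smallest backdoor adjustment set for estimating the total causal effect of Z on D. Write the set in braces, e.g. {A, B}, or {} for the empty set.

{C}

Variables eligible for adjustment (non-descendants of Z, excluding Z and D): {C, M, R}.
Backdoor paths from Z to D:
  P1: Z <- C -> D
The empty set is not sufficient: P1 (Z <- C -> D) has no collider blocking it and no conditioned non-collider, so it is open.
Try {C}:
  P1: blocked at fork node C ∈ conditioning set.
{C} contains no descendant of Z and blocks every backdoor path.
No other singleton works — e.g. {M} leaves P1 open — so {C} is the unique smallest valid adjustment set.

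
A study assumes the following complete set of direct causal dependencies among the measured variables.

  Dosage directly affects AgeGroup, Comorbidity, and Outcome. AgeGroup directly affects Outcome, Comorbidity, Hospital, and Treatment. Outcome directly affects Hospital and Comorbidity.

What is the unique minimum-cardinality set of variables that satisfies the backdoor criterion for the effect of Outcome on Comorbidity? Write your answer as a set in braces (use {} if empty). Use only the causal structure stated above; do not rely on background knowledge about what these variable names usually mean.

{AgeGroup, Dosage}

Variables eligible for adjustment (non-descendants of Outcome, excluding Outcome and Comorbidity): {AgeGroup, Dosage, Treatment}.
Backdoor paths from Outcome to Comorbidity:
  P1: Outcome <- Dosage -> AgeGroup -> Comorbidity
  P2: Outcome <- Dosage -> Comorbidity
  P3: Outcome <- AgeGroup <- Dosage -> Comorbidity
  P4: Outcome <- AgeGroup -> Comorbidity
The empty set is not sufficient: P1 (Outcome <- Dosage -> AgeGroup -> Comorbidity) has no collider blocking it and no conditioned non-collider, so it is open.
Try {AgeGroup, Dosage}:
  P1: blocked at fork node Dosage ∈ conditioning set.
  P2: blocked at fork node Dosage ∈ conditioning set.
  P3: blocked at chain node AgeGroup ∈ conditioning set.
  P4: blocked at fork node AgeGroup ∈ conditioning set.
{AgeGroup, Dosage} contains no descendant of Outcome and blocks every backdoor path.
Every element of {AgeGroup, Dosage} is needed (dropping AgeGroup leaves P4 open; dropping Dosage leaves P2 open), so no proper subset is valid.
Among all size-2 subsets of the eligible variables, only {AgeGroup, Dosage} blocks every backdoor path, so it is the unique smallest valid adjustment set.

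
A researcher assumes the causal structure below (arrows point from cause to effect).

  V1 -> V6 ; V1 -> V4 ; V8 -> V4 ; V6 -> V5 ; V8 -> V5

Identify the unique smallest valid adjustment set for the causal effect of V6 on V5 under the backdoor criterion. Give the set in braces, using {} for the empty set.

{}

Variables eligible for adjustment (non-descendants of V6, excluding V6 and V5): {V1, V4, V8}.
Backdoor paths from V6 to V5:
  P1: V6 <- V1 -> V4 <- V8 -> V5
Each backdoor path contains an unconditioned collider, so every path is already blocked with the empty conditioning set:
  P1: blocked at collider V4 (neither it nor any descendant is in the conditioning set).
The empty set is therefore the unique smallest valid set.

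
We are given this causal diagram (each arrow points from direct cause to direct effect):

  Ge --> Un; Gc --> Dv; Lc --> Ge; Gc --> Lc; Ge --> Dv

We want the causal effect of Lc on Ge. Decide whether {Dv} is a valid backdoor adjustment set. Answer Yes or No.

Backdoor paths from Lc to Ge (paths whose first edge points into Lc):
  P1: Lc <- Gc -> Dv <- Ge
Condition 1 (no descendant of Lc in the set): FAILS — Dv is a descendant of Lc.
Condition 2 (every backdoor path blocked by {Dv}):
  P1: open — collider(s) Dv are conditioned on (or have a conditioned descendant) and no non-collider on the path is in the set.
{Dv} does not satisfy the backdoor criterion.

No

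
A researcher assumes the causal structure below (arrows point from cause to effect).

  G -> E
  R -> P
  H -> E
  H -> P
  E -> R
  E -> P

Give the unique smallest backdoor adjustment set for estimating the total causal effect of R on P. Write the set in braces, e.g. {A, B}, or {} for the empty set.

{E}

Variables eligible for adjustment (non-descendants of R, excluding R and P): {E, G, H}.
Backdoor paths from R to P:
  P1: R <- E <- H -> P
  P2: R <- E -> P
The empty set is not sufficient: P1 (R <- E <- H -> P) has no collider blocking it and no conditioned non-collider, so it is open.
Try {E}:
  P1: blocked at chain node E ∈ conditioning set.
  P2: blocked at fork node E ∈ conditioning set.
{E} contains no descendant of R and blocks every backdoor path.
No other singleton works — e.g. {H} leaves P2 open — so {E} is the unique smallest valid adjustment set.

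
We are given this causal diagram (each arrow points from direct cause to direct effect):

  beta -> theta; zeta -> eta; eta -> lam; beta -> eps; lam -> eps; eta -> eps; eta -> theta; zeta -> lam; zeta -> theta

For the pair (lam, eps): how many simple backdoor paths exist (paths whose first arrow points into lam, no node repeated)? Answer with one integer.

A backdoor path from lam to eps is any simple undirected path whose first edge points into lam (i.e. leaves lam via a parent).
Parents of lam: {eta, zeta}.
Enumerating:
  P1: lam <- zeta -> eta -> theta <- beta -> eps
  P2: lam <- zeta -> eta -> eps
  P3: lam <- zeta -> theta <- eta -> eps
  P4: lam <- zeta -> theta <- beta -> eps
  P5: lam <- eta <- zeta -> theta <- beta -> eps
  P6: lam <- eta -> theta <- beta -> eps
  P7: lam <- eta -> eps
That exhausts the simple backdoor paths. Count: 7.

7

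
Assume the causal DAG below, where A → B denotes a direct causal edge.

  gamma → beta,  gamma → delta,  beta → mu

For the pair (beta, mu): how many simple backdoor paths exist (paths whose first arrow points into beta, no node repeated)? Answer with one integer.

0

A backdoor path from beta to mu is any simple undirected path whose first edge points into beta (i.e. leaves beta via a parent).
Parents of beta: {gamma}.
No simple path from any parent of beta reaches mu without revisiting beta, so there are no backdoor paths.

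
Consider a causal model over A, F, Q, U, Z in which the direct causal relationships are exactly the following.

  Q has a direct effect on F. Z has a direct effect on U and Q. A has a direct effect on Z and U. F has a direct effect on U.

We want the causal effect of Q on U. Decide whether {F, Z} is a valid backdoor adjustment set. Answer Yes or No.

Backdoor paths from Q to U (paths whose first edge points into Q):
  P1: Q <- Z <- A -> U
  P2: Q <- Z -> U
Condition 1 (no descendant of Q in the set): FAILS — F is a descendant of Q.
Condition 2 (every backdoor path blocked by {F, Z}):
  P1: blocked at chain node Z ∈ conditioning set.
  P2: blocked at fork node Z ∈ conditioning set.
{F, Z} does not satisfy the backdoor criterion.

No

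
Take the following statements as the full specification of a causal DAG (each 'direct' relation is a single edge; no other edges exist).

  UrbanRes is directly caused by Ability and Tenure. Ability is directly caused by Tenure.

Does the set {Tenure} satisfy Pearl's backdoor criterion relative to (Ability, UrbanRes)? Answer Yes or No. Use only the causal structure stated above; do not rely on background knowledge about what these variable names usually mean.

Yes

Backdoor paths from Ability to UrbanRes (paths whose first edge points into Ability):
  P1: Ability <- Tenure -> UrbanRes
Condition 1 (no descendant of Ability in the set): holds — descendants of Ability are {UrbanRes}; none are in {Tenure}.
Condition 2 (every backdoor path blocked by {Tenure}):
  P1: blocked at fork node Tenure ∈ conditioning set.
{Tenure} satisfies the backdoor criterion.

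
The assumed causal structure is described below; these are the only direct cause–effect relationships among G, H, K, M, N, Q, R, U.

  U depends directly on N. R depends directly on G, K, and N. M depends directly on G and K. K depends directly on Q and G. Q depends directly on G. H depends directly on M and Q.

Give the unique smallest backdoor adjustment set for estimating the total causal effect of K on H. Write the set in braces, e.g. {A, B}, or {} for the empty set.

{G, Q}

Variables eligible for adjustment (non-descendants of K, excluding K and H): {G, N, Q, U}.
Backdoor paths from K to H:
  P1: K <- G -> Q -> H
  P2: K <- G -> M -> H
  P3: K <- Q <- G -> M -> H
  P4: K <- Q -> H
The empty set is not sufficient: P1 (K <- G -> Q -> H) has no collider blocking it and no conditioned non-collider, so it is open.
Try {G, Q}:
  P1: blocked at fork node G ∈ conditioning set.
  P2: blocked at fork node G ∈ conditioning set.
  P3: blocked at chain node Q ∈ conditioning set.
  P4: blocked at fork node Q ∈ conditioning set.
{G, Q} contains no descendant of K and blocks every backdoor path.
Every element of {G, Q} is needed (dropping G leaves P2 open; dropping Q leaves P4 open), so no proper subset is valid.
Among all size-2 subsets of the eligible variables, only {G, Q} blocks every backdoor path, so it is the unique smallest valid adjustment set.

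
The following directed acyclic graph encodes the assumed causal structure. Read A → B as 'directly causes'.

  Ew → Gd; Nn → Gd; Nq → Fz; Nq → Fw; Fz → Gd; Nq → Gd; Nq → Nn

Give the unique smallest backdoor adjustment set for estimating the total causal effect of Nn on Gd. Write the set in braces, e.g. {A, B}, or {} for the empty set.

Variables eligible for adjustment (non-descendants of Nn, excluding Nn and Gd): {Ew, Fw, Fz, Nq}.
Backdoor paths from Nn to Gd:
  P1: Nn <- Nq -> Fz -> Gd
  P2: Nn <- Nq -> Gd
The empty set is not sufficient: P1 (Nn <- Nq -> Fz -> Gd) has no collider blocking it and no conditioned non-collider, so it is open.
Try {Nq}:
  P1: blocked at fork node Nq ∈ conditioning set.
  P2: blocked at fork node Nq ∈ conditioning set.
{Nq} contains no descendant of Nn and blocks every backdoor path.
No other singleton works — e.g. {Fw} leaves P1 open — so {Nq} is the unique smallest valid adjustment set.

{Nq}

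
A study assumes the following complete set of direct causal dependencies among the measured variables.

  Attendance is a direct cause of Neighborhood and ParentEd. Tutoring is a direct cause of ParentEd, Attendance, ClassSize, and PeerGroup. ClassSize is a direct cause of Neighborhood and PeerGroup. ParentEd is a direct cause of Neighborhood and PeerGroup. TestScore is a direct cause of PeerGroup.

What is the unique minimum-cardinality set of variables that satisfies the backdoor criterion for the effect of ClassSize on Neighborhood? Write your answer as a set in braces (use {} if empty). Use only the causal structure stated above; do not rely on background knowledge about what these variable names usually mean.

Variables eligible for adjustment (non-descendants of ClassSize, excluding ClassSize and Neighborhood): {Attendance, ParentEd, TestScore, Tutoring}.
Backdoor paths from ClassSize to Neighborhood:
  P1: ClassSize <- Tutoring -> Attendance -> ParentEd -> Neighborhood
  P2: ClassSize <- Tutoring -> Attendance -> Neighborhood
  P3: ClassSize <- Tutoring -> ParentEd <- Attendance -> Neighborhood
  P4: ClassSize <- Tutoring -> ParentEd -> Neighborhood
  P5: ClassSize <- Tutoring -> PeerGroup <- ParentEd <- Attendance -> Neighborhood
  P6: ClassSize <- Tutoring -> PeerGroup <- ParentEd -> Neighborhood
The empty set is not sufficient: P1 (ClassSize <- Tutoring -> Attendance -> ParentEd -> Neighborhood) has no collider blocking it and no conditioned non-collider, so it is open.
Try {Tutoring}:
  P1: blocked at fork node Tutoring ∈ conditioning set.
  P2: blocked at fork node Tutoring ∈ conditioning set.
  P3: blocked at fork node Tutoring ∈ conditioning set.
  P4: blocked at fork node Tutoring ∈ conditioning set.
  P5: blocked at fork node Tutoring ∈ conditioning set.
  P6: blocked at fork node Tutoring ∈ conditioning set.
{Tutoring} contains no descendant of ClassSize and blocks every backdoor path.
No other singleton works — e.g. {TestScore} leaves P1 open — so {Tutoring} is the unique smallest valid adjustment set.

{Tutoring}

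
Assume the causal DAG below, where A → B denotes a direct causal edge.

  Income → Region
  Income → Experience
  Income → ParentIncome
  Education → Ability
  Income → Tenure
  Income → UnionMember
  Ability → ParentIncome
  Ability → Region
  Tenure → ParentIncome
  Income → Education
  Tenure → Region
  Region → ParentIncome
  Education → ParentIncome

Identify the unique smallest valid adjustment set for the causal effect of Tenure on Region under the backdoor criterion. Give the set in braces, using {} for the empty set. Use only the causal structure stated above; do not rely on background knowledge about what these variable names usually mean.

Variables eligible for adjustment (non-descendants of Tenure, excluding Tenure and Region): {Ability, Education, Experience, Income, UnionMember}.
Backdoor paths from Tenure to Region:
  P1: Tenure <- Income -> Education -> Ability -> Region
  P2: Tenure <- Income -> Education -> Ability -> ParentIncome <- Region
  P3: Tenure <- Income -> Education -> ParentIncome <- Ability -> Region
  P4: Tenure <- Income -> Education -> ParentIncome <- Region
  P5: Tenure <- Income -> Region
  P6: Tenure <- Income -> ParentIncome <- Education -> Ability -> Region
  P7: Tenure <- Income -> ParentIncome <- Ability -> Region
  P8: Tenure <- Income -> ParentIncome <- Region
The empty set is not sufficient: P1 (Tenure <- Income -> Education -> Ability -> Region) has no collider blocking it and no conditioned non-collider, so it is open.
Try {Income}:
  P1: blocked at fork node Income ∈ conditioning set.
  P2: blocked at fork node Income ∈ conditioning set.
  P3: blocked at fork node Income ∈ conditioning set.
  P4: blocked at fork node Income ∈ conditioning set.
  P5: blocked at fork node Income ∈ conditioning set.
  P6: blocked at fork node Income ∈ conditioning set.
  P7: blocked at fork node Income ∈ conditioning set.
  P8: blocked at fork node Income ∈ conditioning set.
{Income} contains no descendant of Tenure and blocks every backdoor path.
No other singleton works — e.g. {Education} leaves P5 open — so {Income} is the unique smallest valid adjustment set.

{Income}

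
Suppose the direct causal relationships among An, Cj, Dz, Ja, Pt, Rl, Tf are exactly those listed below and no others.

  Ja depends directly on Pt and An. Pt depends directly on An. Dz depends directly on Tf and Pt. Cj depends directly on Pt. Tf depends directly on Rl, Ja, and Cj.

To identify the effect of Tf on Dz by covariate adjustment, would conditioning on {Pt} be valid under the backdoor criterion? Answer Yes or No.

Backdoor paths from Tf to Dz (paths whose first edge points into Tf):
  P1: Tf <- Cj <- Pt -> Dz
  P2: Tf <- Ja <- An -> Pt -> Dz
  P3: Tf <- Ja <- Pt -> Dz
Condition 1 (no descendant of Tf in the set): holds — descendants of Tf are {Dz}; none are in {Pt}.
Condition 2 (every backdoor path blocked by {Pt}):
  P1: blocked at fork node Pt ∈ conditioning set.
  P2: blocked at chain node Pt ∈ conditioning set.
  P3: blocked at fork node Pt ∈ conditioning set.
{Pt} satisfies the backdoor criterion.

Yes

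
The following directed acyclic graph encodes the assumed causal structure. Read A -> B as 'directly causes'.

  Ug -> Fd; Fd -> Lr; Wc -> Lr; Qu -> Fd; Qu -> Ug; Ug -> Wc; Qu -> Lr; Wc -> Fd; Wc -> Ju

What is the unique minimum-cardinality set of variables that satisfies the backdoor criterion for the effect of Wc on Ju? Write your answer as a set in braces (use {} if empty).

Variables eligible for adjustment (non-descendants of Wc, excluding Wc and Ju): {Qu, Ug}.
Backdoor paths from Wc to Ju:
  (none)
With no backdoor paths the empty set already satisfies the criterion, and it is trivially minimal.

{}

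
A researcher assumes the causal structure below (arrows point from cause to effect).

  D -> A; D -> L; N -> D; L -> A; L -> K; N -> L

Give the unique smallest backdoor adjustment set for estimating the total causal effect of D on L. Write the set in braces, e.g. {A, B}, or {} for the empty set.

Variables eligible for adjustment (non-descendants of D, excluding D and L): {N}.
Backdoor paths from D to L:
  P1: D <- N -> L
The empty set is not sufficient: P1 (D <- N -> L) has no collider blocking it and no conditioned non-collider, so it is open.
Try {N}:
  P1: blocked at fork node N ∈ conditioning set.
{N} contains no descendant of D and blocks every backdoor path.
{N} is the unique smallest valid adjustment set.

{N}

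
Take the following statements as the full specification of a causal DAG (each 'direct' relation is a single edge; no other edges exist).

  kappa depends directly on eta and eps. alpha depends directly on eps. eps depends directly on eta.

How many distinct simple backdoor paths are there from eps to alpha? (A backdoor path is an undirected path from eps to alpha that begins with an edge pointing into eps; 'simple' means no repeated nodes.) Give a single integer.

A backdoor path from eps to alpha is any simple undirected path whose first edge points into eps (i.e. leaves eps via a parent).
Parents of eps: {eta}.
No simple path from any parent of eps reaches alpha without revisiting eps, so there are no backdoor paths.

0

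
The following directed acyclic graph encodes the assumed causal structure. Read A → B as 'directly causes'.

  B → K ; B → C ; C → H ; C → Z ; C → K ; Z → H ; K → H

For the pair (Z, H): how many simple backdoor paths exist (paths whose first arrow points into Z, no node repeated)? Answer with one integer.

A backdoor path from Z to H is any simple undirected path whose first edge points into Z (i.e. leaves Z via a parent).
Parents of Z: {C}.
Enumerating:
  P1: Z <- C <- B -> K -> H
  P2: Z <- C -> K -> H
  P3: Z <- C -> H
That exhausts the simple backdoor paths. Count: 3.

3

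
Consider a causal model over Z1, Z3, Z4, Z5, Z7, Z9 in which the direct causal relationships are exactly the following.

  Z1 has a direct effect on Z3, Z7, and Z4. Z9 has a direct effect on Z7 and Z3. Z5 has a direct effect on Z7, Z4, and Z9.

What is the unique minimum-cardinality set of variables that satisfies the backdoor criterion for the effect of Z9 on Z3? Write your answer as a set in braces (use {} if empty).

Variables eligible for adjustment (non-descendants of Z9, excluding Z9 and Z3): {Z1, Z4, Z5}.
Backdoor paths from Z9 to Z3:
  P1: Z9 <- Z5 -> Z4 <- Z1 -> Z3
  P2: Z9 <- Z5 -> Z7 <- Z1 -> Z3
Each backdoor path contains an unconditioned collider, so every path is already blocked with the empty conditioning set:
  P1: blocked at collider Z4 (neither it nor any descendant is in the conditioning set).
  P2: blocked at collider Z7 (neither it nor any descendant is in the conditioning set).
The empty set is therefore the unique smallest valid set.

{}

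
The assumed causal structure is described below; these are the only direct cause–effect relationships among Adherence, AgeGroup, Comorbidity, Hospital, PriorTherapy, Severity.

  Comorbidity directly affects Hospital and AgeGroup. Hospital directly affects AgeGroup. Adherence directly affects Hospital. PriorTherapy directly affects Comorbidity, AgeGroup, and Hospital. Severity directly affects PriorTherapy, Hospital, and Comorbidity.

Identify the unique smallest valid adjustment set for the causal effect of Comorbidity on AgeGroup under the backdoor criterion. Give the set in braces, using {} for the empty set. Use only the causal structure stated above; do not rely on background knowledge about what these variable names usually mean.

Variables eligible for adjustment (non-descendants of Comorbidity, excluding Comorbidity and AgeGroup): {Adherence, PriorTherapy, Severity}.
Backdoor paths from Comorbidity to AgeGroup:
  P1: Comorbidity <- Severity -> PriorTherapy -> Hospital -> AgeGroup
  P2: Comorbidity <- Severity -> PriorTherapy -> AgeGroup
  P3: Comorbidity <- Severity -> Hospital <- PriorTherapy -> AgeGroup
  P4: Comorbidity <- Severity -> Hospital -> AgeGroup
  P5: Comorbidity <- PriorTherapy <- Severity -> Hospital -> AgeGroup
  P6: Comorbidity <- PriorTherapy -> Hospital -> AgeGroup
  P7: Comorbidity <- PriorTherapy -> AgeGroup
The empty set is not sufficient: P1 (Comorbidity <- Severity -> PriorTherapy -> Hospital -> AgeGroup) has no collider blocking it and no conditioned non-collider, so it is open.
Try {PriorTherapy, Severity}:
  P1: blocked at fork node Severity ∈ conditioning set.
  P2: blocked at fork node Severity ∈ conditioning set.
  P3: blocked at fork node Severity ∈ conditioning set.
  P4: blocked at fork node Severity ∈ conditioning set.
  P5: blocked at chain node PriorTherapy ∈ conditioning set.
  P6: blocked at fork node PriorTherapy ∈ conditioning set.
  P7: blocked at fork node PriorTherapy ∈ conditioning set.
{PriorTherapy, Severity} contains no descendant of Comorbidity and blocks every backdoor path.
Every element of {PriorTherapy, Severity} is needed (dropping PriorTherapy leaves P6 open; dropping Severity leaves P4 open), so no proper subset is valid.
Among all size-2 subsets of the eligible variables, only {PriorTherapy, Severity} blocks every backdoor path, so it is the unique smallest valid adjustment set.

{PriorTherapy, Severity}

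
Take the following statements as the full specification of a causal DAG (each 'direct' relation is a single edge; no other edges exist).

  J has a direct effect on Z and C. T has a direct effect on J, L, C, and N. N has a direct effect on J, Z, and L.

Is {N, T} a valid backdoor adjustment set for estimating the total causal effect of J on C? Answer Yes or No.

Yes

Backdoor paths from J to C (paths whose first edge points into J):
  P1: J <- T -> C
  P2: J <- N <- T -> C
  P3: J <- N -> L <- T -> C
Condition 1 (no descendant of J in the set): holds — descendants of J are {C, Z}; none are in {N, T}.
Condition 2 (every backdoor path blocked by {N, T}):
  P1: blocked at fork node T ∈ conditioning set.
  P2: blocked at chain node N ∈ conditioning set.
  P3: blocked at fork node N ∈ conditioning set.
{N, T} satisfies the backdoor criterion.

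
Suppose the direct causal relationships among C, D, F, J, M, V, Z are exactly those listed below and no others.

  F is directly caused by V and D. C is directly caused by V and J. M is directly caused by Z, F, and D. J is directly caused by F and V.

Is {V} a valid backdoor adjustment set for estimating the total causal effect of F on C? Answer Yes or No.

Backdoor paths from F to C (paths whose first edge points into F):
  P1: F <- V -> J -> C
  P2: F <- V -> C
Condition 1 (no descendant of F in the set): holds — descendants of F are {C, J, M}; none are in {V}.
Condition 2 (every backdoor path blocked by {V}):
  P1: blocked at fork node V ∈ conditioning set.
  P2: blocked at fork node V ∈ conditioning set.
{V} satisfies the backdoor criterion.

Yes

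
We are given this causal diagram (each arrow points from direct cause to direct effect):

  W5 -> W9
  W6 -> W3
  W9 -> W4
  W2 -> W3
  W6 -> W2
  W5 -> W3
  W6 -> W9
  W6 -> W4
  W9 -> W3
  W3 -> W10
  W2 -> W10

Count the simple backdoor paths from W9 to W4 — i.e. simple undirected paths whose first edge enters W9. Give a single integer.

A backdoor path from W9 to W4 is any simple undirected path whose first edge points into W9 (i.e. leaves W9 via a parent).
Parents of W9: {W5, W6}.
Enumerating:
  P1: W9 <- W6 -> W4
  P2: W9 <- W5 -> W3 <- W6 -> W4
  P3: W9 <- W5 -> W3 <- W2 <- W6 -> W4
  P4: W9 <- W5 -> W3 -> W10 <- W2 <- W6 -> W4
That exhausts the simple backdoor paths. Count: 4.

4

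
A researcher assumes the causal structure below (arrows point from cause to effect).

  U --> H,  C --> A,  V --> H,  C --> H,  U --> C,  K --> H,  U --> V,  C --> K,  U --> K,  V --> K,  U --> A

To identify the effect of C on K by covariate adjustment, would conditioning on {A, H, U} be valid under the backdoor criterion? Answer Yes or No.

No

Backdoor paths from C to K (paths whose first edge points into C):
  P1: C <- U -> V -> K
  P2: C <- U -> V -> H <- K
  P3: C <- U -> K
  P4: C <- U -> H <- V -> K
  P5: C <- U -> H <- K
Condition 1 (no descendant of C in the set): FAILS — A and H are descendants of C.
Condition 2 (every backdoor path blocked by {A, H, U}):
  P1: blocked at fork node U ∈ conditioning set.
  P2: blocked at fork node U ∈ conditioning set.
  P3: blocked at fork node U ∈ conditioning set.
  P4: blocked at fork node U ∈ conditioning set.
  P5: blocked at fork node U ∈ conditioning set.
{A, H, U} does not satisfy the backdoor criterion.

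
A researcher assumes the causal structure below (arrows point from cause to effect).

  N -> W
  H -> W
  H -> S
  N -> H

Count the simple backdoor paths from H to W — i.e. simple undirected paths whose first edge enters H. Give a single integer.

1

A backdoor path from H to W is any simple undirected path whose first edge points into H (i.e. leaves H via a parent).
Parents of H: {N}.
Enumerating:
  P1: H <- N -> W
That exhausts the simple backdoor paths. Count: 1.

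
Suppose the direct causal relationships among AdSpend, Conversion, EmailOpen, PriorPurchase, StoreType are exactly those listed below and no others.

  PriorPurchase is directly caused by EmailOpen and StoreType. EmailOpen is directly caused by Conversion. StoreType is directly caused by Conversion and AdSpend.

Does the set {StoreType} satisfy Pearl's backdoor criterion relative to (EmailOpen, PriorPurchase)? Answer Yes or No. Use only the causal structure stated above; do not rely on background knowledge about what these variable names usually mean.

Backdoor paths from EmailOpen to PriorPurchase (paths whose first edge points into EmailOpen):
  P1: EmailOpen <- Conversion -> StoreType -> PriorPurchase
Condition 1 (no descendant of EmailOpen in the set): holds — descendants of EmailOpen are {PriorPurchase}; none are in {StoreType}.
Condition 2 (every backdoor path blocked by {StoreType}):
  P1: blocked at chain node StoreType ∈ conditioning set.
{StoreType} satisfies the backdoor criterion.

Yes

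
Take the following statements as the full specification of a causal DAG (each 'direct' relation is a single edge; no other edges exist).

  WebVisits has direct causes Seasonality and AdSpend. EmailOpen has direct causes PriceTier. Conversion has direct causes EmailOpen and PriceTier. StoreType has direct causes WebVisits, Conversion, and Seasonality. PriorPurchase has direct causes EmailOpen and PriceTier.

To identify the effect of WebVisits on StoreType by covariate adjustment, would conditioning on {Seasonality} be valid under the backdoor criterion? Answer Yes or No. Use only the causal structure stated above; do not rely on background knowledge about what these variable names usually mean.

Backdoor paths from WebVisits to StoreType (paths whose first edge points into WebVisits):
  P1: WebVisits <- Seasonality -> StoreType
Condition 1 (no descendant of WebVisits in the set): holds — descendants of WebVisits are {StoreType}; none are in {Seasonality}.
Condition 2 (every backdoor path blocked by {Seasonality}):
  P1: blocked at fork node Seasonality ∈ conditioning set.
{Seasonality} satisfies the backdoor criterion.

Yes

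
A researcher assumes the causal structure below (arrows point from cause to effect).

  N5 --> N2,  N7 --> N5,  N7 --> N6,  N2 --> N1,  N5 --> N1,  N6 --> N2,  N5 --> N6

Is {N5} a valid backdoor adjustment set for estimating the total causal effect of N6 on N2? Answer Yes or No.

Yes

Backdoor paths from N6 to N2 (paths whose first edge points into N6):
  P1: N6 <- N7 -> N5 -> N2
  P2: N6 <- N7 -> N5 -> N1 <- N2
  P3: N6 <- N5 -> N2
  P4: N6 <- N5 -> N1 <- N2
Condition 1 (no descendant of N6 in the set): holds — descendants of N6 are {N1, N2}; none are in {N5}.
Condition 2 (every backdoor path blocked by {N5}):
  P1: blocked at chain node N5 ∈ conditioning set.
  P2: blocked at chain node N5 ∈ conditioning set.
  P3: blocked at fork node N5 ∈ conditioning set.
  P4: blocked at fork node N5 ∈ conditioning set.
{N5} satisfies the backdoor criterion.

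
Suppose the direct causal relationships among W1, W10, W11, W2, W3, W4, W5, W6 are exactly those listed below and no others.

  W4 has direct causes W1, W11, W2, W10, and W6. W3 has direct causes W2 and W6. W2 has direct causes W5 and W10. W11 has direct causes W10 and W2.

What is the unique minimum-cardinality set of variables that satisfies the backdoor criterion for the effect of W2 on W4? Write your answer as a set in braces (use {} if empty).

{W10}

Variables eligible for adjustment (non-descendants of W2, excluding W2 and W4): {W1, W10, W5, W6}.
Backdoor paths from W2 to W4:
  P1: W2 <- W10 -> W11 -> W4
  P2: W2 <- W10 -> W4
The empty set is not sufficient: P1 (W2 <- W10 -> W11 -> W4) has no collider blocking it and no conditioned non-collider, so it is open.
Try {W10}:
  P1: blocked at fork node W10 ∈ conditioning set.
  P2: blocked at fork node W10 ∈ conditioning set.
{W10} contains no descendant of W2 and blocks every backdoor path.
No other singleton works — e.g. {W1} leaves P1 open — so {W10} is the unique smallest valid adjustment set.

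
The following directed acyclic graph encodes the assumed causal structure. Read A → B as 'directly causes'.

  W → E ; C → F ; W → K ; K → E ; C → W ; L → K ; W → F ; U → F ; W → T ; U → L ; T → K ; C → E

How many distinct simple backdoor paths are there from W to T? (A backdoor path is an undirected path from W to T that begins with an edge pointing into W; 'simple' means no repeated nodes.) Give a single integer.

2

A backdoor path from W to T is any simple undirected path whose first edge points into W (i.e. leaves W via a parent).
Parents of W: {C}.
Enumerating:
  P1: W <- C -> F <- U -> L -> K <- T
  P2: W <- C -> E <- K <- T
That exhausts the simple backdoor paths. Count: 2.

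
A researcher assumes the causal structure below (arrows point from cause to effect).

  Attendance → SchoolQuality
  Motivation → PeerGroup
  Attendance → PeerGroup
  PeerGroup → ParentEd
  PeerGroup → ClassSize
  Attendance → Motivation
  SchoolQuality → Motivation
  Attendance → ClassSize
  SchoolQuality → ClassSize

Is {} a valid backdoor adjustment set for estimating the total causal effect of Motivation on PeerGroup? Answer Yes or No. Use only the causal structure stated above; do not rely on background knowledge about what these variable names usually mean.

No

Backdoor paths from Motivation to PeerGroup (paths whose first edge points into Motivation):
  P1: Motivation <- Attendance -> SchoolQuality -> ClassSize <- PeerGroup
  P2: Motivation <- Attendance -> PeerGroup
  P3: Motivation <- Attendance -> ClassSize <- PeerGroup
  P4: Motivation <- SchoolQuality <- Attendance -> PeerGroup
  P5: Motivation <- SchoolQuality <- Attendance -> ClassSize <- PeerGroup
  P6: Motivation <- SchoolQuality -> ClassSize <- Attendance -> PeerGroup
  P7: Motivation <- SchoolQuality -> ClassSize <- PeerGroup
Condition 1 (no descendant of Motivation in the set): holds — descendants of Motivation are {ClassSize, ParentEd, PeerGroup}; none are in {}.
Condition 2 (every backdoor path blocked by {}):
  P1: blocked at collider ClassSize (neither it nor any descendant is in the conditioning set).
  P2: open — no interior node is in the conditioning set.
  P3: blocked at collider ClassSize (neither it nor any descendant is in the conditioning set).
  P4: open — no interior node is in the conditioning set.
  P5: blocked at collider ClassSize (neither it nor any descendant is in the conditioning set).
  P6: blocked at collider ClassSize (neither it nor any descendant is in the conditioning set).
  P7: blocked at collider ClassSize (neither it nor any descendant is in the conditioning set).
{} does not satisfy the backdoor criterion.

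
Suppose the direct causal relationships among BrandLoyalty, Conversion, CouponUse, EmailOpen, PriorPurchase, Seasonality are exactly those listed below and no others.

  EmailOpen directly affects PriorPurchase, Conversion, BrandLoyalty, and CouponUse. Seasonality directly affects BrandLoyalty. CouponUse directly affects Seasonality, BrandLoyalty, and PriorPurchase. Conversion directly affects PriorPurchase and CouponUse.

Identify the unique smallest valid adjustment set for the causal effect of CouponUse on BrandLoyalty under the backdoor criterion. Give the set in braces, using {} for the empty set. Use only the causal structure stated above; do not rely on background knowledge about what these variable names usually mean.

Variables eligible for adjustment (non-descendants of CouponUse, excluding CouponUse and BrandLoyalty): {Conversion, EmailOpen}.
Backdoor paths from CouponUse to BrandLoyalty:
  P1: CouponUse <- EmailOpen -> BrandLoyalty
  P2: CouponUse <- Conversion <- EmailOpen -> BrandLoyalty
  P3: CouponUse <- Conversion -> PriorPurchase <- EmailOpen -> BrandLoyalty
The empty set is not sufficient: P1 (CouponUse <- EmailOpen -> BrandLoyalty) has no collider blocking it and no conditioned non-collider, so it is open.
Try {EmailOpen}:
  P1: blocked at fork node EmailOpen ∈ conditioning set.
  P2: blocked at fork node EmailOpen ∈ conditioning set.
  P3: blocked at collider PriorPurchase (neither it nor any descendant is in the conditioning set).
{EmailOpen} contains no descendant of CouponUse and blocks every backdoor path.
No other singleton works — e.g. {Conversion} leaves P1 open — so {EmailOpen} is the unique smallest valid adjustment set.

{EmailOpen}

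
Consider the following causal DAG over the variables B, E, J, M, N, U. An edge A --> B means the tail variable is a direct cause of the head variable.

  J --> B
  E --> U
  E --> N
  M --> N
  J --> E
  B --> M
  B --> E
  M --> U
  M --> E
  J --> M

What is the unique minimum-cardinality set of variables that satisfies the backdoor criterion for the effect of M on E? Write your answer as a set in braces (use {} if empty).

Variables eligible for adjustment (non-descendants of M, excluding M and E): {B, J}.
Backdoor paths from M to E:
  P1: M <- J -> B -> E
  P2: M <- J -> E
  P3: M <- B <- J -> E
  P4: M <- B -> E
The empty set is not sufficient: P1 (M <- J -> B -> E) has no collider blocking it and no conditioned non-collider, so it is open.
Try {B, J}:
  P1: blocked at fork node J ∈ conditioning set.
  P2: blocked at fork node J ∈ conditioning set.
  P3: blocked at chain node B ∈ conditioning set.
  P4: blocked at fork node B ∈ conditioning set.
{B, J} contains no descendant of M and blocks every backdoor path.
Every element of {B, J} is needed (dropping B leaves P4 open; dropping J leaves P2 open), so no proper subset is valid.
Among all size-2 subsets of the eligible variables, only {B, J} blocks every backdoor path, so it is the unique smallest valid adjustment set.

{B, J}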